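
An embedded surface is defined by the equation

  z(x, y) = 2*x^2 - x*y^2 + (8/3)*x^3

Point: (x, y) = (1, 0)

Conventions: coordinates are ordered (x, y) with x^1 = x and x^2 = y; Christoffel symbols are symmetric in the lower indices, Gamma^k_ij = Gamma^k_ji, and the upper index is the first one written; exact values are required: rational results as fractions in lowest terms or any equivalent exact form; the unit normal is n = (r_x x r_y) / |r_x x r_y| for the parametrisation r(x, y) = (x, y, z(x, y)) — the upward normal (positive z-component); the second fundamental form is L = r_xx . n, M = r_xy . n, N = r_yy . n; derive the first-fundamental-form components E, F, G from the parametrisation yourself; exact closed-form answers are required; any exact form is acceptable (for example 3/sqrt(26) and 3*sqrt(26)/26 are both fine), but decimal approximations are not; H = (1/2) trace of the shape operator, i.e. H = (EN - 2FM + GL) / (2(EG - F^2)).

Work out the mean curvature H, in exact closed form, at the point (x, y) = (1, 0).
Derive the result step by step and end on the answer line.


z_x = 12, z_y = 0, z_xx = 20, z_xy = 0, z_yy = -2
E = 145, F = 0, G = 1; answer radicand W^2 = 145
unnormalised second-form numerators: l = 20, m = 0, n = -2; L = l/sqrt(145), and similarly M = m/sqrt(W^2), N = n/sqrt(W^2)
H = (E*n - 2*F*m + G*l) / (2*(EG - F^2)*sqrt(W^2)); E*n - 2*F*m + G*l = -270, EG - F^2 = 145, so H = (-27/29)/sqrt(145)

Answer: H = -27*sqrt(145)/4205


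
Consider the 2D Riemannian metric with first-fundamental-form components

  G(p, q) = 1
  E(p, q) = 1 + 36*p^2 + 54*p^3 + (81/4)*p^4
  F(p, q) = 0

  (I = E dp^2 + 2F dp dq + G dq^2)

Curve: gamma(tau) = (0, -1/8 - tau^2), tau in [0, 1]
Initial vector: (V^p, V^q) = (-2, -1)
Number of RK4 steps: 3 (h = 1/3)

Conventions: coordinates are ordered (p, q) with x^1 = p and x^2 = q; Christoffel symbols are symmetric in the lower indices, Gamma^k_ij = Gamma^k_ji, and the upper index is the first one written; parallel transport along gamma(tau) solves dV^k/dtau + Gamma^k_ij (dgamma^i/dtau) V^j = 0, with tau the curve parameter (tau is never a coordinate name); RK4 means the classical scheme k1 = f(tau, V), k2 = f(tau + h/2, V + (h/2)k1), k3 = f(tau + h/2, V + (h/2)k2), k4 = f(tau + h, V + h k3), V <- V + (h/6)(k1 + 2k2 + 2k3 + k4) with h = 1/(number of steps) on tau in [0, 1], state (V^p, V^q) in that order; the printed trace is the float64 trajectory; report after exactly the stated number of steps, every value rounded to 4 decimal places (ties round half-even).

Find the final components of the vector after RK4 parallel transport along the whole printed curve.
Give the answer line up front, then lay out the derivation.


Answer: V^p = -2.0000, V^q = -1.0000

gamma'(tau) = (0, -2*tau); f(tau, V)^k = -Gamma^k_ij(gamma(tau)) gamma'^i(tau) V^j; h = 1/3; intermediate values shown to 6 dp
curve data and Christoffel symbols at the stage parameters:
  tau = 0.000000: gamma = (0.000000, -0.125000), gamma' = (0.000000, 0.000000); Gamma_ppp = 0.000000, Gamma_ppq = 0.000000, Gamma_pqq = 0.000000, Gamma_qpp = 0.000000, Gamma_qpq = 0.000000, Gamma_qqq = 0.000000
  tau = 0.166667: gamma = (0.000000, -0.152778), gamma' = (0.000000, -0.333333); Gamma_ppp = 0.000000, Gamma_ppq = 0.000000, Gamma_pqq = 0.000000, Gamma_qpp = 0.000000, Gamma_qpq = 0.000000, Gamma_qqq = 0.000000
  tau = 0.333333: gamma = (0.000000, -0.236111), gamma' = (0.000000, -0.666667); Gamma_ppp = 0.000000, Gamma_ppq = 0.000000, Gamma_pqq = 0.000000, Gamma_qpp = 0.000000, Gamma_qpq = 0.000000, Gamma_qqq = 0.000000
  tau = 0.500000: gamma = (0.000000, -0.375000), gamma' = (0.000000, -1.000000); Gamma_ppp = 0.000000, Gamma_ppq = 0.000000, Gamma_pqq = 0.000000, Gamma_qpp = 0.000000, Gamma_qpq = 0.000000, Gamma_qqq = 0.000000
  tau = 0.666667: gamma = (0.000000, -0.569444), gamma' = (0.000000, -1.333333); Gamma_ppp = 0.000000, Gamma_ppq = 0.000000, Gamma_pqq = 0.000000, Gamma_qpp = 0.000000, Gamma_qpq = 0.000000, Gamma_qqq = 0.000000
  tau = 0.833333: gamma = (0.000000, -0.819444), gamma' = (0.000000, -1.666667); Gamma_ppp = 0.000000, Gamma_ppq = 0.000000, Gamma_pqq = 0.000000, Gamma_qpp = 0.000000, Gamma_qpq = 0.000000, Gamma_qqq = 0.000000
  tau = 1.000000: gamma = (0.000000, -1.125000), gamma' = (0.000000, -2.000000); Gamma_ppp = 0.000000, Gamma_ppq = 0.000000, Gamma_pqq = 0.000000, Gamma_qpp = 0.000000, Gamma_qpq = 0.000000, Gamma_qqq = 0.000000
step 0: V^p = -2.0000, V^q = -1.0000
step 1: k1 = (0.000000, 0.000000), k2 = (0.000000, 0.000000), k3 = (0.000000, 0.000000), k4 = (0.000000, 0.000000); V <- V + (h/6)(k1 + 2k2 + 2k3 + k4): V^p = -2.0000, V^q = -1.0000
step 2: k1 = (0.000000, 0.000000), k2 = (0.000000, 0.000000), k3 = (0.000000, 0.000000), k4 = (0.000000, 0.000000); V <- V + (h/6)(k1 + 2k2 + 2k3 + k4): V^p = -2.0000, V^q = -1.0000
step 3: k1 = (0.000000, 0.000000), k2 = (0.000000, 0.000000), k3 = (0.000000, 0.000000), k4 = (0.000000, 0.000000); V <- V + (h/6)(k1 + 2k2 + 2k3 + k4): V^p = -2.0000, V^q = -1.0000


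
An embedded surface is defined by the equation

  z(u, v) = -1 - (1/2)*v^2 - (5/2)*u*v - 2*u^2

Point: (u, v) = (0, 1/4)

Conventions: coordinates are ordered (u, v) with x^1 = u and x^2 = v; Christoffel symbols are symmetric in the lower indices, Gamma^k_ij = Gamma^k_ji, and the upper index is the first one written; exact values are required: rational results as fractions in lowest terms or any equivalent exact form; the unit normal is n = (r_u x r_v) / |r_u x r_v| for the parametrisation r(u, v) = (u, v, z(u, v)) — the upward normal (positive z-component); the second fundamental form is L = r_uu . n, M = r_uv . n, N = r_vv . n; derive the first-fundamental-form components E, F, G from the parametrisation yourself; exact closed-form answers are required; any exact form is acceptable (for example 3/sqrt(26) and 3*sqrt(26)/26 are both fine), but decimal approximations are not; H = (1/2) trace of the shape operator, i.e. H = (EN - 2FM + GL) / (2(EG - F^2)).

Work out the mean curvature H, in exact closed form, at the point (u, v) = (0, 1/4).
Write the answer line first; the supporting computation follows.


Answer: H = -1244*sqrt(93)/8649

z_u = -5/8, z_v = -1/4, z_uu = -4, z_uv = -5/2, z_vv = -1
E = 89/64, F = 5/32, G = 17/16; answer radicand W^2 = 93/64
unnormalised second-form numerators: l = -4, m = -5/2, n = -1; L = l/sqrt(93/64), and similarly M = m/sqrt(W^2), N = n/sqrt(W^2)
H = (E*n - 2*F*m + G*l) / (2*(EG - F^2)*sqrt(W^2)); E*n - 2*F*m + G*l = -311/64, EG - F^2 = 93/64, so H = (-311/186)/sqrt(93/64)


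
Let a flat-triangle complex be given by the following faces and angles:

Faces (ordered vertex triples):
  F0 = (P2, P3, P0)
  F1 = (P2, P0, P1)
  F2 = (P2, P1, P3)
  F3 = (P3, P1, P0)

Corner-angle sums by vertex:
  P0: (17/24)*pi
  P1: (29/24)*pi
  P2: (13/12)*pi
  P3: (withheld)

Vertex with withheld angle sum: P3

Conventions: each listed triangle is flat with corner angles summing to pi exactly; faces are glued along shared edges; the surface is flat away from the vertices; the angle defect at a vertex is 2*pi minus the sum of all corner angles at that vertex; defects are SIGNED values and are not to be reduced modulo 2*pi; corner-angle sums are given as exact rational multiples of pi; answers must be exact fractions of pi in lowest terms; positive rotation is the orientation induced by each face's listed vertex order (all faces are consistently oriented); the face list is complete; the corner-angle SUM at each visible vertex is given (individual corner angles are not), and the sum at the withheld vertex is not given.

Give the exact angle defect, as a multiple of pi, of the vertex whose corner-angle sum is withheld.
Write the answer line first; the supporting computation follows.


Answer: defect(P3) = pi

V = 4, E = 6, F = 4; chi = V - E + F = 2
Gauss-Bonnet: total defect = 2*pi*chi = 4*pi; visible defects sum to 3*pi


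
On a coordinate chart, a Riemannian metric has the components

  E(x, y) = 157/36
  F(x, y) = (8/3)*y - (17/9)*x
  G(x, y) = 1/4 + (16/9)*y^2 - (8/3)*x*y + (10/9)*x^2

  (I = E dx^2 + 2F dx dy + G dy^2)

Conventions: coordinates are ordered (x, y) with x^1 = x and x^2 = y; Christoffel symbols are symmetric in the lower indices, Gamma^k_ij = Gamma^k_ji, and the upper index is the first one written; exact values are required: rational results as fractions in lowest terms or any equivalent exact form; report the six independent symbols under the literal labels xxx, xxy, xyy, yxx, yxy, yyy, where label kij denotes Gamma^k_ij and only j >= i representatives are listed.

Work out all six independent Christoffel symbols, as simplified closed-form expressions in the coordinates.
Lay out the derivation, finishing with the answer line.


E = 157/36; F = (8/3)*y - (17/9)*x; G = 1/4 + (16/9)*y^2 - (8/3)*x*y + (10/9)*x^2
Gamma^k_ij = (1/2) g^{kl} (d_i g_jl + d_j g_il - d_l g_ij), with g^inv = (1/(EG-F^2)) [[G, -F], [-F, E]]
first partials: E_x = 0, E_y = 0, F_x = -17/9, F_y = 8/3, G_x = -(8/3)*y + (20/9)*x, G_y = (32/9)*y - (8/3)*x
D = EG - F^2 = 157/144 + (52/81)*y^2 - (14/9)*x*y + (23/18)*x^2
expanded: Gamma^x_xx = (G E_x - 2F F_x + F E_y)/(2D), Gamma^x_xy = (G E_y - F G_x)/(2D), Gamma^x_yy = (2G F_y - G G_x - F G_y)/(2D), Gamma^y_xx = (2E F_x - E E_y - F E_x)/(2D), Gamma^y_xy = (E G_x - F E_y)/(2D), Gamma^y_yy = (E G_y - 2F F_y + F G_x)/(2D); substitute and cancel common factors

Answer: Gamma_xxx = (-4624*x + 6528*y)/(1656*x^2 - 2016*x*y + 832*y^2 + 1413), Gamma_xxy = (2720*x^2 - 7104*x*y + 4608*y^2)/(1656*x^2 - 2016*x*y + 832*y^2 + 1413), Gamma_xyy = (-1600*x^3 + 5760*x^2*y + 576*x^2 - 7168*x*y^2 - 256*x*y - 360*x + 3072*y^3 + 432*y + 864)/(1656*x^2 - 2016*x*y + 832*y^2 + 1413), Gamma_yxx = -10676/(1656*x^2 - 2016*x*y + 832*y^2 + 1413), Gamma_yxy = (6280*x - 7536*y)/(1656*x^2 - 2016*x*y + 832*y^2 + 1413), Gamma_yyy = (-2720*x^2 + 7104*x*y - 1008*x - 4608*y^2 + 832*y)/(1656*x^2 - 2016*x*y + 832*y^2 + 1413)


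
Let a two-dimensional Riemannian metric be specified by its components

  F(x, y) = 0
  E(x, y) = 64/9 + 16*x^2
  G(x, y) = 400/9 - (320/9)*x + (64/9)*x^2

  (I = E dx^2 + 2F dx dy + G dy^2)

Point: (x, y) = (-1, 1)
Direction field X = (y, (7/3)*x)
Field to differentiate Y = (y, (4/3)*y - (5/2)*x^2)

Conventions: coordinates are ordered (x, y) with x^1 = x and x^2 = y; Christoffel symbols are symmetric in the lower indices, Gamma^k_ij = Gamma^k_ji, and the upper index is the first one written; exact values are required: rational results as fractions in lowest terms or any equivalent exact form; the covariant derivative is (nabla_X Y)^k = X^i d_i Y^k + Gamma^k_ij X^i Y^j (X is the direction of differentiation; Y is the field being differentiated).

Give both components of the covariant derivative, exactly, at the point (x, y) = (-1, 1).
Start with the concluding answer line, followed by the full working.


Answer: (nabla_X Y)^x = -11/117, (nabla_X Y)^y = 26/9

E = 208/9, F = 0, G = 784/9 at the point
E_x = -32, E_y = 0, F_x = 0, F_y = 0, G_x = -448/9, G_y = 0
EG - F^2 = 163072/81;  g^inv = (81/163072) * [[784/9, 0], [0, 208/9]]
first-kind symbols [ij,l] = (1/2)(d_i g_jl + d_j g_il - d_l g_ij): [xx,x] = E_x/2 = -16, [xx,y] = F_x - E_y/2 = 0, [xy,x] = E_y/2 = 0, [xy,y] = G_x/2 = -224/9, [yy,x] = F_y - G_x/2 = 224/9, [yy,y] = G_y/2 = 0
Gamma^x_ij = (G*[ij,x] - F*[ij,y])/(EG - F^2), Gamma^y_ij = (E*[ij,y] - F*[ij,x])/(EG - F^2)
Gamma_xxx = -9/13, Gamma_xxy = 0, Gamma_xyy = 14/13, Gamma_yxx = 0, Gamma_yxy = -2/7, Gamma_yyy = 0
X = (1, -7/3), Y = (1, -7/6) at the point


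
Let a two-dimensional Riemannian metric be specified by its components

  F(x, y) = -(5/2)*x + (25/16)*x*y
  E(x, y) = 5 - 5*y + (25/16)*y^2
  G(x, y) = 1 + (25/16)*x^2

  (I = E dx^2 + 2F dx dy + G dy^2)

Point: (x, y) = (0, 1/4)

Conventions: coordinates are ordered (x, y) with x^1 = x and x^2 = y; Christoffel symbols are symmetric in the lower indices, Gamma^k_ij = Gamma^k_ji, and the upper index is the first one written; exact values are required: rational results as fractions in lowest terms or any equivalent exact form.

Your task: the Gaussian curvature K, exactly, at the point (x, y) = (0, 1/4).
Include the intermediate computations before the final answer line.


E = 985/256, F = 0, G = 1, EG - F^2 = 985/256 at the point
E_x = 0, E_y = -135/32, F_x = -135/64, F_y = 0, G_x = 0, G_y = 0
E_yy = 25/8, F_xy = 25/16, G_xx = 25/8
Compute both Brioschi determinants and normalise by (EG - F^2)^2.
M1 = [[-E_yy/2 + F_xy - G_xx/2, E_x/2, F_x - E_y/2], [F_y - G_x/2, E, F], [G_y/2, F, G]] = [[-25/16, 0, 0], [0, 985/256, 0], [0, 0, 1]]; det M1 = -24625/4096
M2 = [[0, E_y/2, G_x/2], [E_y/2, E, F], [G_x/2, F, G]] = [[0, -135/64, 0], [-135/64, 985/256, 0], [0, 0, 1]]; det M2 = -18225/4096
det M1 - det M2 = -25/16; K = -25/16 / (985/256)^2 = -4096/38809

Answer: K = -4096/38809


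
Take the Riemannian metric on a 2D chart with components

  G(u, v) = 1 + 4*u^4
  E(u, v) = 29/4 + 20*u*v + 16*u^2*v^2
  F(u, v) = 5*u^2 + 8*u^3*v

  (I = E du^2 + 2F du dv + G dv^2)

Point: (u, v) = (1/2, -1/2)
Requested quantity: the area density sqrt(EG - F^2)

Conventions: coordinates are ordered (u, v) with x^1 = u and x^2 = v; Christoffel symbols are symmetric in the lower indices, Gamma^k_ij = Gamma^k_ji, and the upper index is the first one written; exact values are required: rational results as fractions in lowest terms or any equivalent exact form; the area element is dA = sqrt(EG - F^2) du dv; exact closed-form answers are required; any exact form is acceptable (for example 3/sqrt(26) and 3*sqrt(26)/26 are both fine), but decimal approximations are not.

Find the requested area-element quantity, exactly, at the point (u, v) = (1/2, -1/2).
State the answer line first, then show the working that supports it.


Answer: sqrt(EG - F^2) = sqrt(14)/2

E = 13/4, F = 3/4, G = 5/4; EG - F^2 = 7/2


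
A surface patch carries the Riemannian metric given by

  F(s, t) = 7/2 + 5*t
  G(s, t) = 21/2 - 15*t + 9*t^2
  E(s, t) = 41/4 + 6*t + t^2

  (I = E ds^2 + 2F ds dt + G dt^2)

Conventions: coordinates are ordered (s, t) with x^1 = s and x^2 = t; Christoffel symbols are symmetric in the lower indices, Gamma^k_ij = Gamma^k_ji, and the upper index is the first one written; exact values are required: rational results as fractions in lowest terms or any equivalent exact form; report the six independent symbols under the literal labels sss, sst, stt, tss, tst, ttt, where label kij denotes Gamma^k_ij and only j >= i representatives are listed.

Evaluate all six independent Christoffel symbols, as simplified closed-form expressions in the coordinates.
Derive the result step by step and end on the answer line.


E = 41/4 + 6*t + t^2; F = 7/2 + 5*t; G = 21/2 - 15*t + 9*t^2
Gamma^k_ij = (1/2) g^{kl} (d_i g_jl + d_j g_il - d_l g_ij), with g^inv = (1/(EG-F^2)) [[G, -F], [-F, E]]
first partials: E_s = 0, E_t = 6 + 2*t, F_s = 0, F_t = 5, G_s = 0, G_t = -15 + 18*t
D = EG - F^2 = 763/8 - (503/4)*t - (49/4)*t^2 + 39*t^3 + 9*t^4
expanded: Gamma^s_ss = (G E_s - 2F F_s + F E_t)/(2D), Gamma^s_st = (G E_t - F G_s)/(2D), Gamma^s_tt = (2G F_t - G G_s - F G_t)/(2D), Gamma^t_ss = (2E F_s - E E_t - F E_s)/(2D), Gamma^t_st = (E G_s - F E_t)/(2D), Gamma^t_tt = (E G_t - 2F F_t + F G_s)/(2D); substitute and cancel common factors

Answer: Gamma_sss = (40*t^2 + 148*t + 84)/(72*t^4 + 312*t^3 - 98*t^2 - 1006*t + 763), Gamma_sst = (72*t^3 + 96*t^2 - 276*t + 252)/(72*t^4 + 312*t^3 - 98*t^2 - 1006*t + 763), Gamma_stt = (630 - 552*t)/(72*t^4 + 312*t^3 - 98*t^2 - 1006*t + 763), Gamma_tss = (-8*t^3 - 72*t^2 - 226*t - 246)/(72*t^4 + 312*t^3 - 98*t^2 - 1006*t + 763), Gamma_tst = (-40*t^2 - 148*t - 84)/(72*t^4 + 312*t^3 - 98*t^2 - 1006*t + 763), Gamma_ttt = (72*t^3 + 372*t^2 + 178*t - 755)/(72*t^4 + 312*t^3 - 98*t^2 - 1006*t + 763)


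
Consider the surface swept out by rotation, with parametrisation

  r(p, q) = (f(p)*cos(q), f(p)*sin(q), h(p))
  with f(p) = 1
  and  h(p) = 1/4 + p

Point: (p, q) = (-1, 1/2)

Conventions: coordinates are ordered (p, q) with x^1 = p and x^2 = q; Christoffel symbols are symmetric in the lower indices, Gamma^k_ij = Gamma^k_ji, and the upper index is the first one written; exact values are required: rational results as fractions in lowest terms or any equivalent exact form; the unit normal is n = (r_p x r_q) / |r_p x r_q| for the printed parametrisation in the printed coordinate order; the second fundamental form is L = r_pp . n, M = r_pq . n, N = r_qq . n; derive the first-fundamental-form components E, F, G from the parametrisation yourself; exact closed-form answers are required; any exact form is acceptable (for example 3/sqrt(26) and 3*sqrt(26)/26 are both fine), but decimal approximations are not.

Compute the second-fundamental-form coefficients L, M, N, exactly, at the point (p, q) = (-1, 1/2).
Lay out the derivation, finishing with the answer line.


f = 1, f' = 0, f'' = 0, h' = 1, h'' = 0
E = 1, F = 0, G = 1; answer radicand W^2 = 1
unnormalised second-form numerators: l = 0, m = 0, n = 1; L = l/sqrt(1), and similarly M = m/sqrt(W^2), N = n/sqrt(W^2)

Answer: L = 0, M = 0, N = 1


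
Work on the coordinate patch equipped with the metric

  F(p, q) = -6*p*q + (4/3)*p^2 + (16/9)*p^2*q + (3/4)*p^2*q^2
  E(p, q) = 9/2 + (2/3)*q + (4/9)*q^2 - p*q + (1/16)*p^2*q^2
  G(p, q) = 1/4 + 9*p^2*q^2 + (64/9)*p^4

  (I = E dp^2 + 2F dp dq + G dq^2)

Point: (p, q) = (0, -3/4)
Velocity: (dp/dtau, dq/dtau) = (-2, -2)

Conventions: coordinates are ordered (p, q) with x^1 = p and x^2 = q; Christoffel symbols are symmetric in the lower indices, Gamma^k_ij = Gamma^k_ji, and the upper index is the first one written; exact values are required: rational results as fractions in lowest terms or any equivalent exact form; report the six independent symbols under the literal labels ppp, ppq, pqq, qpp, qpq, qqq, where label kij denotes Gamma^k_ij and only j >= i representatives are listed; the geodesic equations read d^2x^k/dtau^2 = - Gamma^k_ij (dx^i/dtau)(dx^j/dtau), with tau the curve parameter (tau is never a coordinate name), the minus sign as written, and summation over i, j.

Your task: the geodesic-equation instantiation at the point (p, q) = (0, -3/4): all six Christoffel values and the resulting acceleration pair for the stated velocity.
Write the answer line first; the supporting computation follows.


Answer: Gamma_ppp = 3/34, Gamma_ppq = 0, Gamma_pqq = 0, Gamma_qpp = 18, Gamma_qpq = 0, Gamma_qqq = 0; accelerations (d^2p/dtau^2, d^2q/dtau^2) = (-6/17, -72)

E = 17/4, F = 0, G = 1/4 at the point
E_p = 3/4, E_q = 0, F_p = 9/2, F_q = 0, G_p = 0, G_q = 0
EG - F^2 = 17/16;  g^inv = (16/17) * [[1/4, 0], [0, 17/4]]
first-kind symbols [ij,l] = (1/2)(d_i g_jl + d_j g_il - d_l g_ij): [pp,p] = E_p/2 = 3/8, [pp,q] = F_p - E_q/2 = 9/2, [pq,p] = E_q/2 = 0, [pq,q] = G_p/2 = 0, [qq,p] = F_q - G_p/2 = 0, [qq,q] = G_q/2 = 0
Gamma^p_ij = (G*[ij,p] - F*[ij,q])/(EG - F^2), Gamma^q_ij = (E*[ij,q] - F*[ij,p])/(EG - F^2)
Gamma_ppp = 3/34, Gamma_ppq = 0, Gamma_pqq = 0, Gamma_qpp = 18, Gamma_qpq = 0, Gamma_qqq = 0
d^2p/dtau^2 = -(Gamma_ppp*(-2)^2 + 2*Gamma_ppq*(-2)*(-2) + Gamma_pqq*(-2)^2) = -6/17
d^2q/dtau^2 = -(Gamma_qpp*(-2)^2 + 2*Gamma_qpq*(-2)*(-2) + Gamma_qqq*(-2)^2) = -72


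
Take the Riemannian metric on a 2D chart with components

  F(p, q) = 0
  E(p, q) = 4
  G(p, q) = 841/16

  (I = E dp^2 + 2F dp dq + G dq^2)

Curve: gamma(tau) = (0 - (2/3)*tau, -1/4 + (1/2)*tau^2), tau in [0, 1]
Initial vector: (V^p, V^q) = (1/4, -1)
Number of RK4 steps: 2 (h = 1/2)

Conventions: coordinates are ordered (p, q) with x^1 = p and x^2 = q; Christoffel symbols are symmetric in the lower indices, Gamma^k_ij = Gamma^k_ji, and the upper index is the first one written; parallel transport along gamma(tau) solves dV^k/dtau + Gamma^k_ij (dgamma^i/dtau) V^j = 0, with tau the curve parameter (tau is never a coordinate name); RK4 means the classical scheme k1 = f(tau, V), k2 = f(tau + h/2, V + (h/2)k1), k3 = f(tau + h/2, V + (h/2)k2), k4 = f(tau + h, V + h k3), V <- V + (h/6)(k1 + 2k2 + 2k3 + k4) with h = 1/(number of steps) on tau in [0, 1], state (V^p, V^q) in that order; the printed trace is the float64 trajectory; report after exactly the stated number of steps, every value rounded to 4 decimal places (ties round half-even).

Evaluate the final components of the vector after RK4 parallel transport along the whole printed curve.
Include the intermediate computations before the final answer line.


gamma'(tau) = (-2/3, tau); f(tau, V)^k = -Gamma^k_ij(gamma(tau)) gamma'^i(tau) V^j; h = 1/2; intermediate values shown to 6 dp
curve data and Christoffel symbols at the stage parameters:
  tau = 0.000000: gamma = (0.000000, -0.250000), gamma' = (-0.666667, 0.000000); Gamma_ppp = 0.000000, Gamma_ppq = 0.000000, Gamma_pqq = 0.000000, Gamma_qpp = 0.000000, Gamma_qpq = 0.000000, Gamma_qqq = 0.000000
  tau = 0.250000: gamma = (-0.166667, -0.218750), gamma' = (-0.666667, 0.250000); Gamma_ppp = 0.000000, Gamma_ppq = 0.000000, Gamma_pqq = 0.000000, Gamma_qpp = 0.000000, Gamma_qpq = 0.000000, Gamma_qqq = 0.000000
  tau = 0.500000: gamma = (-0.333333, -0.125000), gamma' = (-0.666667, 0.500000); Gamma_ppp = 0.000000, Gamma_ppq = 0.000000, Gamma_pqq = 0.000000, Gamma_qpp = 0.000000, Gamma_qpq = 0.000000, Gamma_qqq = 0.000000
  tau = 0.750000: gamma = (-0.500000, 0.031250), gamma' = (-0.666667, 0.750000); Gamma_ppp = 0.000000, Gamma_ppq = 0.000000, Gamma_pqq = 0.000000, Gamma_qpp = 0.000000, Gamma_qpq = 0.000000, Gamma_qqq = 0.000000
  tau = 1.000000: gamma = (-0.666667, 0.250000), gamma' = (-0.666667, 1.000000); Gamma_ppp = 0.000000, Gamma_ppq = 0.000000, Gamma_pqq = 0.000000, Gamma_qpp = 0.000000, Gamma_qpq = 0.000000, Gamma_qqq = 0.000000
step 0: V^p = 0.2500, V^q = -1.0000
step 1: k1 = (0.000000, 0.000000), k2 = (0.000000, 0.000000), k3 = (0.000000, 0.000000), k4 = (0.000000, 0.000000); V <- V + (h/6)(k1 + 2k2 + 2k3 + k4): V^p = 0.2500, V^q = -1.0000
step 2: k1 = (0.000000, 0.000000), k2 = (0.000000, 0.000000), k3 = (0.000000, 0.000000), k4 = (0.000000, 0.000000); V <- V + (h/6)(k1 + 2k2 + 2k3 + k4): V^p = 0.2500, V^q = -1.0000

Answer: V^p = 0.2500, V^q = -1.0000


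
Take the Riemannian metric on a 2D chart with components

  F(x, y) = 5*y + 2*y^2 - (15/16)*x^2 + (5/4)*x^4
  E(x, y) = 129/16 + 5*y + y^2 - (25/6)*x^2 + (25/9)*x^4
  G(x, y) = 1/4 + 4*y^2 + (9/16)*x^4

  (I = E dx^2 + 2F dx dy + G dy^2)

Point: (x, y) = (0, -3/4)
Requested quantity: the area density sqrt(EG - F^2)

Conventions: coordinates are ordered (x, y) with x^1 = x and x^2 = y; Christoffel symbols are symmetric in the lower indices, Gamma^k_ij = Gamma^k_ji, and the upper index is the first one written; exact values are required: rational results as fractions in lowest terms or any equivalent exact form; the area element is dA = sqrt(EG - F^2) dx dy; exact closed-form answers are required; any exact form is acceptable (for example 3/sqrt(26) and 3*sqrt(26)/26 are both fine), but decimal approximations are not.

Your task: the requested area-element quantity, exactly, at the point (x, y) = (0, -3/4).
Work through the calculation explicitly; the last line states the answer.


E = 39/8, F = -21/8, G = 5/2; EG - F^2 = 339/64

Answer: sqrt(EG - F^2) = sqrt(339)/8


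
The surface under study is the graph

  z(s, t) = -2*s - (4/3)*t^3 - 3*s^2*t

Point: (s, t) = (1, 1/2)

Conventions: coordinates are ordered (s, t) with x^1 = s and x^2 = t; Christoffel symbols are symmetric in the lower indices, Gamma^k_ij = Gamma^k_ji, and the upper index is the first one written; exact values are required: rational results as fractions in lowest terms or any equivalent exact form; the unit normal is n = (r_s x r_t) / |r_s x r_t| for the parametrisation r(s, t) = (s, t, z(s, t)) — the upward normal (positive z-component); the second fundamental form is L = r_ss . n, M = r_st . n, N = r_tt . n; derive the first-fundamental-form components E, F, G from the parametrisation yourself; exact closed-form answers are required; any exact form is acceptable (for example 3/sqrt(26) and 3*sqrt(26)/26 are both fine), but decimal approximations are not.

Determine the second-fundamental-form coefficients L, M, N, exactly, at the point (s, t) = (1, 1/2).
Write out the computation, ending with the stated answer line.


z_s = -5, z_t = -4, z_ss = -3, z_st = -6, z_tt = -4
E = 26, F = 20, G = 17; answer radicand W^2 = 42
unnormalised second-form numerators: l = -3, m = -6, n = -4; L = l/sqrt(42), and similarly M = m/sqrt(W^2), N = n/sqrt(W^2)

Answer: L = -sqrt(42)/14, M = -sqrt(42)/7, N = -2*sqrt(42)/21


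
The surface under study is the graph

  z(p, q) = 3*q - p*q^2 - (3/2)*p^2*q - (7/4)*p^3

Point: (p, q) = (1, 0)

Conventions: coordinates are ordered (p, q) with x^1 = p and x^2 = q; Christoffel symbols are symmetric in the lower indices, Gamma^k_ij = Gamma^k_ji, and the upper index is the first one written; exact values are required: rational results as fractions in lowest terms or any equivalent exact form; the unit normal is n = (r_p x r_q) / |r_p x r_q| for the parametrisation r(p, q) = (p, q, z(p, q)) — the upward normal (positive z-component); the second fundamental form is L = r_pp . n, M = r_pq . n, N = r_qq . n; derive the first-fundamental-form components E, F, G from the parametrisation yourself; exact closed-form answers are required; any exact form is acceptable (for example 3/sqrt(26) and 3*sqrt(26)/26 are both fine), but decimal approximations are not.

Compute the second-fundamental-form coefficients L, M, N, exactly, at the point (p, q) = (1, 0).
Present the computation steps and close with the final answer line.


z_p = -21/4, z_q = 3/2, z_pp = -21/2, z_pq = -3, z_qq = -2
E = 457/16, F = -63/8, G = 13/4; answer radicand W^2 = 493/16
unnormalised second-form numerators: l = -21/2, m = -3, n = -2; L = l/sqrt(493/16), and similarly M = m/sqrt(W^2), N = n/sqrt(W^2)

Answer: L = -42*sqrt(493)/493, M = -12*sqrt(493)/493, N = -8*sqrt(493)/493


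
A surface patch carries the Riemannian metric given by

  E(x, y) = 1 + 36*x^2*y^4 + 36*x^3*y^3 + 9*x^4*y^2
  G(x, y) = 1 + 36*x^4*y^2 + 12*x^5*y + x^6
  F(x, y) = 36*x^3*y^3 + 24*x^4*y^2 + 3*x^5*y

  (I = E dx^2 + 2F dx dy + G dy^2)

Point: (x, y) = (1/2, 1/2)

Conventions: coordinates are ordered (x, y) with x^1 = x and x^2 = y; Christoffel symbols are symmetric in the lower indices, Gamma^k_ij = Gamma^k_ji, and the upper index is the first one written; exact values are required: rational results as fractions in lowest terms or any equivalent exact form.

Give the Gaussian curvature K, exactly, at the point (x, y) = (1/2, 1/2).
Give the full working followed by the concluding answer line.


E = 145/64, F = 63/64, G = 113/64, EG - F^2 = 97/32 at the point
E_x = 27/4, E_y = 135/16, F_x = 219/32, F_y = 159/32, G_x = 105/16, G_y = 21/8
E_yy = 333/8, F_xy = 531/16, G_xx = 351/8
K follows from Brioschi's formula, (det M1 - det M2)/(EG - F^2)^2.
M1 = [[-E_yy/2 + F_xy - G_xx/2, E_x/2, F_x - E_y/2], [F_y - G_x/2, E, F], [G_y/2, F, G]] = [[-153/16, 27/8, 21/8], [27/16, 145/64, 63/64], [21/16, 63/64, 113/64]]; det M1 = -19521/512
M2 = [[0, E_y/2, G_x/2], [E_y/2, E, F], [G_x/2, F, G]] = [[0, 135/32, 105/32], [135/32, 145/64, 63/64], [105/32, 63/64, 113/64]]; det M2 = -14625/512
det M1 - det M2 = -153/16; K = -153/16 / (97/32)^2 = -9792/9409

Answer: K = -9792/9409


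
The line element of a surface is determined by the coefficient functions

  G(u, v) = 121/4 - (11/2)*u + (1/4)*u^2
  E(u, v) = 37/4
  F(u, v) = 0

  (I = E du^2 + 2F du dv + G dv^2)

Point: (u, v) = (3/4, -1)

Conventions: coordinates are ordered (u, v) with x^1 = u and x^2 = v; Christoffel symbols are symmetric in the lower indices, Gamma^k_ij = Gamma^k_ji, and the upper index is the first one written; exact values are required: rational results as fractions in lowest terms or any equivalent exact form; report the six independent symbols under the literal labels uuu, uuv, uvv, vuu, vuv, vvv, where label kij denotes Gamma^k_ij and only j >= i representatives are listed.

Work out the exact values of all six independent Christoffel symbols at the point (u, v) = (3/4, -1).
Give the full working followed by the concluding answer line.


E = 37/4, F = 0, G = 1681/64 at the point
E_u = 0, E_v = 0, F_u = 0, F_v = 0, G_u = -41/8, G_v = 0
EG - F^2 = 62197/256;  g^inv = (256/62197) * [[1681/64, 0], [0, 37/4]]
first-kind symbols [ij,l] = (1/2)(d_i g_jl + d_j g_il - d_l g_ij): [uu,u] = E_u/2 = 0, [uu,v] = F_u - E_v/2 = 0, [uv,u] = E_v/2 = 0, [uv,v] = G_u/2 = -41/16, [vv,u] = F_v - G_u/2 = 41/16, [vv,v] = G_v/2 = 0
Gamma^u_ij = (G*[ij,u] - F*[ij,v])/(EG - F^2), Gamma^v_ij = (E*[ij,v] - F*[ij,u])/(EG - F^2)

Answer: Gamma_uuu = 0, Gamma_uuv = 0, Gamma_uvv = 41/148, Gamma_vuu = 0, Gamma_vuv = -4/41, Gamma_vvv = 0


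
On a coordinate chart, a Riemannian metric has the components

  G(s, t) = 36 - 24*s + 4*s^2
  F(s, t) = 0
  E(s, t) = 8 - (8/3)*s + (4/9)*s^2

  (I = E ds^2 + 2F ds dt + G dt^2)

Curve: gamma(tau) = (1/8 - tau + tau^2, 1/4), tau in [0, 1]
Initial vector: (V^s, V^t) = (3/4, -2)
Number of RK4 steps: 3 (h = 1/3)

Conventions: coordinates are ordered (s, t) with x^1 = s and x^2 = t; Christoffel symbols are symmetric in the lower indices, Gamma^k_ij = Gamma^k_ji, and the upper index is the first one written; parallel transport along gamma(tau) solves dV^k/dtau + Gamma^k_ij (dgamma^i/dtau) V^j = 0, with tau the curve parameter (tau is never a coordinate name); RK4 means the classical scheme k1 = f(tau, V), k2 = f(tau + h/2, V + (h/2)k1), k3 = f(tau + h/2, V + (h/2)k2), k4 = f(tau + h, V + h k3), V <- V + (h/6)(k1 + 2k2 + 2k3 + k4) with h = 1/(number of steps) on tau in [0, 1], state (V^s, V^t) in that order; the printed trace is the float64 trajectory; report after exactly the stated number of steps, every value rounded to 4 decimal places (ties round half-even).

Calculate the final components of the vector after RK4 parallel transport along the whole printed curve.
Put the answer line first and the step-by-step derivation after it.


Answer: V^s = 0.7500, V^t = -2.0000

gamma'(tau) = (-1 + 2*tau, 0); f(tau, V)^k = -Gamma^k_ij(gamma(tau)) gamma'^i(tau) V^j; h = 1/3; intermediate values shown to 6 dp
curve data and Christoffel symbols at the stage parameters:
  tau = 0.000000: gamma = (0.125000, 0.250000), gamma' = (-1.000000, 0.000000); Gamma_sss = -0.166516, Gamma_sst = 0.000000, Gamma_stt = 1.498643, Gamma_tss = 0.000000, Gamma_tst = -0.347826, Gamma_ttt = 0.000000
  tau = 0.166667: gamma = (-0.013889, 0.250000), gamma' = (-0.666667, 0.000000); Gamma_sss = -0.166665, Gamma_sst = 0.000000, Gamma_stt = 1.499984, Gamma_tss = 0.000000, Gamma_tst = -0.331797, Gamma_ttt = 0.000000
  tau = 0.333333: gamma = (-0.097222, 0.250000), gamma' = (-0.333333, 0.000000); Gamma_sss = -0.166582, Gamma_sst = 0.000000, Gamma_stt = 1.499237, Gamma_tss = 0.000000, Gamma_tst = -0.322870, Gamma_ttt = 0.000000
  tau = 0.500000: gamma = (-0.125000, 0.250000), gamma' = (0.000000, 0.000000); Gamma_sss = -0.166528, Gamma_sst = 0.000000, Gamma_stt = 1.498751, Gamma_tss = 0.000000, Gamma_tst = -0.320000, Gamma_ttt = 0.000000
  tau = 0.666667: gamma = (-0.097222, 0.250000), gamma' = (0.333333, 0.000000); Gamma_sss = -0.166582, Gamma_sst = 0.000000, Gamma_stt = 1.499237, Gamma_tss = 0.000000, Gamma_tst = -0.322870, Gamma_ttt = 0.000000
  tau = 0.833333: gamma = (-0.013889, 0.250000), gamma' = (0.666667, 0.000000); Gamma_sss = -0.166665, Gamma_sst = 0.000000, Gamma_stt = 1.499984, Gamma_tss = 0.000000, Gamma_tst = -0.331797, Gamma_ttt = 0.000000
  tau = 1.000000: gamma = (0.125000, 0.250000), gamma' = (1.000000, 0.000000); Gamma_sss = -0.166516, Gamma_sst = 0.000000, Gamma_stt = 1.498643, Gamma_tss = 0.000000, Gamma_tst = -0.347826, Gamma_ttt = 0.000000
step 0: V^s = 0.7500, V^t = -2.0000
step 1: k1 = (-0.124887, 0.695652), k2 = (-0.081020, 0.416750), k3 = (-0.081832, 0.427032), k4 = (-0.040131, 0.199927); V <- V + (h/6)(k1 + 2k2 + 2k3 + k4): V^s = 0.7227, V^t = -1.8565
step 2: k1 = (-0.040132, 0.199802), k2 = (0.000000, 0.000000), k3 = (0.000000, 0.000000), k4 = (0.040132, -0.199802); V <- V + (h/6)(k1 + 2k2 + 2k3 + k4): V^s = 0.7227, V^t = -1.8565
step 3: k1 = (0.040132, -0.199802), k2 = (0.081047, -0.418019), k3 = (0.081804, -0.426063), k4 = (0.124888, -0.695135); V <- V + (h/6)(k1 + 2k2 + 2k3 + k4): V^s = 0.7500, V^t = -2.0000


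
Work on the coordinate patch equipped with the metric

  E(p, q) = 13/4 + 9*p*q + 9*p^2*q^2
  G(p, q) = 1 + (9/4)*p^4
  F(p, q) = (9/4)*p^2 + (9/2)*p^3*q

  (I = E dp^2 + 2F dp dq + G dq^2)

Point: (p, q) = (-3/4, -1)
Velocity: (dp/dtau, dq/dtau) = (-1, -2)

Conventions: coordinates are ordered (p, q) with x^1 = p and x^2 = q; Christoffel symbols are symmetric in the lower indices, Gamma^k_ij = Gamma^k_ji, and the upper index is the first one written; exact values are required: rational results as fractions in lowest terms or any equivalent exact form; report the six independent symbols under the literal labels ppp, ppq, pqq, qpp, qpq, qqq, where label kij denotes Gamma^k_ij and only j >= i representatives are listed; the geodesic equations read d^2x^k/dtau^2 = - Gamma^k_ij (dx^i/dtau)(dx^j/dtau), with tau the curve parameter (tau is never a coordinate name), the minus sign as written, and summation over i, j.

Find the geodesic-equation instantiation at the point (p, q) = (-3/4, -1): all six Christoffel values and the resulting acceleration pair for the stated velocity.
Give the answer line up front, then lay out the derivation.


Answer: Gamma_ppp = -11520/16153, Gamma_ppq = -8640/16153, Gamma_pqq = 0, Gamma_qpp = -2592/16153, Gamma_qpq = -1944/16153, Gamma_qqq = 0; accelerations (d^2p/dtau^2, d^2q/dtau^2) = (46080/16153, 10368/16153)

E = 241/16, F = 405/128, G = 1753/1024 at the point
E_p = -45/2, E_q = -135/8, F_p = -351/32, F_q = -243/128, G_p = -243/64, G_q = 0
EG - F^2 = 16153/1024;  g^inv = (1024/16153) * [[1753/1024, -405/128], [-405/128, 241/16]]
first-kind symbols [ij,l] = (1/2)(d_i g_jl + d_j g_il - d_l g_ij): [pp,p] = E_p/2 = -45/4, [pp,q] = F_p - E_q/2 = -81/32, [pq,p] = E_q/2 = -135/16, [pq,q] = G_p/2 = -243/128, [qq,p] = F_q - G_p/2 = 0, [qq,q] = G_q/2 = 0
Gamma^p_ij = (G*[ij,p] - F*[ij,q])/(EG - F^2), Gamma^q_ij = (E*[ij,q] - F*[ij,p])/(EG - F^2)
Gamma_ppp = -11520/16153, Gamma_ppq = -8640/16153, Gamma_pqq = 0, Gamma_qpp = -2592/16153, Gamma_qpq = -1944/16153, Gamma_qqq = 0
d^2p/dtau^2 = -(Gamma_ppp*(-1)^2 + 2*Gamma_ppq*(-1)*(-2) + Gamma_pqq*(-2)^2) = 46080/16153
d^2q/dtau^2 = -(Gamma_qpp*(-1)^2 + 2*Gamma_qpq*(-1)*(-2) + Gamma_qqq*(-2)^2) = 10368/16153


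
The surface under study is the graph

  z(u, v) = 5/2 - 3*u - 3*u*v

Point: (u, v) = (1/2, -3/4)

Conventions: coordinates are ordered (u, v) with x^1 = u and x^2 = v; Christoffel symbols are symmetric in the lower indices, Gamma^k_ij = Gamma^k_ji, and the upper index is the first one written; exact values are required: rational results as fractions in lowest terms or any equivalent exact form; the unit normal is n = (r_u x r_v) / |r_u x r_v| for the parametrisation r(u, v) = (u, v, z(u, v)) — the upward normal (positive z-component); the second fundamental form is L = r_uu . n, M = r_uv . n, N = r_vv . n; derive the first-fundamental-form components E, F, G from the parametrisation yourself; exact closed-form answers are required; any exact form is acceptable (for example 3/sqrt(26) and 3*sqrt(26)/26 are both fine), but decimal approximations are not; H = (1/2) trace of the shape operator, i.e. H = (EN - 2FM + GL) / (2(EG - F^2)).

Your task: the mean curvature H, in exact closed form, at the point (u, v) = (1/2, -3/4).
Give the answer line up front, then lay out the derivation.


Answer: H = 216*sqrt(61)/3721

z_u = -3/4, z_v = -3/2, z_uu = 0, z_uv = -3, z_vv = 0
E = 25/16, F = 9/8, G = 13/4; answer radicand W^2 = 61/16
unnormalised second-form numerators: l = 0, m = -3, n = 0; L = l/sqrt(61/16), and similarly M = m/sqrt(W^2), N = n/sqrt(W^2)
H = (E*n - 2*F*m + G*l) / (2*(EG - F^2)*sqrt(W^2)); E*n - 2*F*m + G*l = 27/4, EG - F^2 = 61/16, so H = (54/61)/sqrt(61/16)


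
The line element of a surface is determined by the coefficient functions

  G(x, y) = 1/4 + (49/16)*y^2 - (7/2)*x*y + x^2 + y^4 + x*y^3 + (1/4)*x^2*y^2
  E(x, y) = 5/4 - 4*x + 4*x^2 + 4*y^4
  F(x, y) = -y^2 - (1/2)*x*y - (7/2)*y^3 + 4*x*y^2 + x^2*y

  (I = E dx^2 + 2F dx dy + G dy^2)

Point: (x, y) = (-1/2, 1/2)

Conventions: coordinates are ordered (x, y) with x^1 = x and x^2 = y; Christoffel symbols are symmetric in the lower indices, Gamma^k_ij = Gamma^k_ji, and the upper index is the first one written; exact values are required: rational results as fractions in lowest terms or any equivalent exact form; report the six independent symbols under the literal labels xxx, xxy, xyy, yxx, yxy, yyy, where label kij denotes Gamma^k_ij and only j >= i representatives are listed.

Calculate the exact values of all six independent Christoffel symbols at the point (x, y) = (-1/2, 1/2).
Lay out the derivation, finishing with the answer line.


E = 9/2, F = -15/16, G = 69/32 at the point
E_x = -8, E_y = 2, F_x = 1/4, F_y = -41/8, G_x = -43/16, G_y = 5
EG - F^2 = 2259/256;  g^inv = (256/2259) * [[69/32, 15/16], [15/16, 9/2]]
first-kind symbols [ij,l] = (1/2)(d_i g_jl + d_j g_il - d_l g_ij): [xx,x] = E_x/2 = -4, [xx,y] = F_x - E_y/2 = -3/4, [xy,x] = E_y/2 = 1, [xy,y] = G_x/2 = -43/32, [yy,x] = F_y - G_x/2 = -121/32, [yy,y] = G_y/2 = 5/2
Gamma^x_ij = (G*[ij,x] - F*[ij,y])/(EG - F^2), Gamma^y_ij = (E*[ij,y] - F*[ij,x])/(EG - F^2)

Answer: Gamma_xxx = -796/753, Gamma_xxy = 51/502, Gamma_xyy = -661/1004, Gamma_yxx = -608/753, Gamma_yxy = -436/753, Gamma_yyy = 1315/1506


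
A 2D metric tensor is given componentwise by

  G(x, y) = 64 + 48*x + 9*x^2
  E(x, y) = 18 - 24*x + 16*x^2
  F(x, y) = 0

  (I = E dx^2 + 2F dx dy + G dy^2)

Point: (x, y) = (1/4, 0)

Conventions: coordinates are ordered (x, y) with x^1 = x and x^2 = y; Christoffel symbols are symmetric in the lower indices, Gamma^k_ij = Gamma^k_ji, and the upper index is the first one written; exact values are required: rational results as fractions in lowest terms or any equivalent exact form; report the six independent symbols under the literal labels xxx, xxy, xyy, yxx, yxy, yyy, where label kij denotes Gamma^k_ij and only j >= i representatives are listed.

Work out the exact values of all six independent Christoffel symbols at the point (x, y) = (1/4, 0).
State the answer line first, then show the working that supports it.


Answer: Gamma_xxx = -8/13, Gamma_xxy = 0, Gamma_xyy = -105/52, Gamma_yxx = 0, Gamma_yxy = 12/35, Gamma_yyy = 0

E = 13, F = 0, G = 1225/16 at the point
E_x = -16, E_y = 0, F_x = 0, F_y = 0, G_x = 105/2, G_y = 0
EG - F^2 = 15925/16;  g^inv = (16/15925) * [[1225/16, 0], [0, 13]]
first-kind symbols [ij,l] = (1/2)(d_i g_jl + d_j g_il - d_l g_ij): [xx,x] = E_x/2 = -8, [xx,y] = F_x - E_y/2 = 0, [xy,x] = E_y/2 = 0, [xy,y] = G_x/2 = 105/4, [yy,x] = F_y - G_x/2 = -105/4, [yy,y] = G_y/2 = 0
Gamma^x_ij = (G*[ij,x] - F*[ij,y])/(EG - F^2), Gamma^y_ij = (E*[ij,y] - F*[ij,x])/(EG - F^2)


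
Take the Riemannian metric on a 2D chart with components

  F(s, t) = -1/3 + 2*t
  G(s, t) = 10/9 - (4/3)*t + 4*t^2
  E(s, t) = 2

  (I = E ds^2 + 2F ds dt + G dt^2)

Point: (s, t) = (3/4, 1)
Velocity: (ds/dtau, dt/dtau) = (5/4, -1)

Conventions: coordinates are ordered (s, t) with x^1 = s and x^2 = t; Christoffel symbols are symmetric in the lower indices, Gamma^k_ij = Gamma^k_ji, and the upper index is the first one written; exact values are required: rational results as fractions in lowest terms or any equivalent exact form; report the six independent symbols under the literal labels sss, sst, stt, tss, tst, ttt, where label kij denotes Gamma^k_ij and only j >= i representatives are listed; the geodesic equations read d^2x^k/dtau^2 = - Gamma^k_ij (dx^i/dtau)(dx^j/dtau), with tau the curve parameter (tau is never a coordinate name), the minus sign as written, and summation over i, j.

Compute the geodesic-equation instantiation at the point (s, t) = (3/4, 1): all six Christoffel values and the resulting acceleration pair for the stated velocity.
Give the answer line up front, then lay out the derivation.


Answer: Gamma_sss = 0, Gamma_sst = 0, Gamma_stt = 18/43, Gamma_tss = 0, Gamma_tst = 0, Gamma_ttt = 30/43; accelerations (d^2s/dtau^2, d^2t/dtau^2) = (-18/43, -30/43)

E = 2, F = 5/3, G = 34/9 at the point
E_s = 0, E_t = 0, F_s = 0, F_t = 2, G_s = 0, G_t = 20/3
EG - F^2 = 43/9;  g^inv = (9/43) * [[34/9, -5/3], [-5/3, 2]]
first-kind symbols [ij,l] = (1/2)(d_i g_jl + d_j g_il - d_l g_ij): [ss,s] = E_s/2 = 0, [ss,t] = F_s - E_t/2 = 0, [st,s] = E_t/2 = 0, [st,t] = G_s/2 = 0, [tt,s] = F_t - G_s/2 = 2, [tt,t] = G_t/2 = 10/3
Gamma^s_ij = (G*[ij,s] - F*[ij,t])/(EG - F^2), Gamma^t_ij = (E*[ij,t] - F*[ij,s])/(EG - F^2)
Gamma_sss = 0, Gamma_sst = 0, Gamma_stt = 18/43, Gamma_tss = 0, Gamma_tst = 0, Gamma_ttt = 30/43
d^2s/dtau^2 = -(Gamma_sss*(5/4)^2 + 2*Gamma_sst*(5/4)*(-1) + Gamma_stt*(-1)^2) = -18/43
d^2t/dtau^2 = -(Gamma_tss*(5/4)^2 + 2*Gamma_tst*(5/4)*(-1) + Gamma_ttt*(-1)^2) = -30/43
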